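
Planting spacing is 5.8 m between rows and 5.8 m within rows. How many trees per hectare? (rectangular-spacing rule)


Formula: TPH = 10000 m^2/ha / (spacing_x * spacing_y)
Area per tree = 5.8 m * 5.8 m = 33.64 m^2
TPH = 10000 / 33.64 = 297 trees/ha

297


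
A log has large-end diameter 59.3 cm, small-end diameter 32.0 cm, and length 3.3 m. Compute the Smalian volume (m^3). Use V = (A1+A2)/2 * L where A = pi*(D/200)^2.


Smalian: V = (A1 + A2)/2 * L,  A = pi*(D/200)^2
A1 = pi*(59.3/200)^2 = 0.276184 m^2
A2 = pi*(32.0/200)^2 = 0.080425 m^2
V = (0.276184+0.080425)/2*3.3 = 0.5884 m^3

0.5884


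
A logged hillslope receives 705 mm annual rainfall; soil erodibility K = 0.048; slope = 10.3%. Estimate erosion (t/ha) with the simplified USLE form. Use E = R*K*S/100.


Formula: E = R * K * S / 100  (simplified USLE)
R * K = 705 * 0.048 = 33.84
E = 33.84 * 10.3 / 100 = 3.49 t/ha

3.49


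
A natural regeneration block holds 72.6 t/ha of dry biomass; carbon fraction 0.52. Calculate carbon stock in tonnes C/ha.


Formula: Carbon Stock = Biomass * Carbon Fraction
C = 72.6 t/ha * 0.52
C = 37.8 t C/ha

37.8


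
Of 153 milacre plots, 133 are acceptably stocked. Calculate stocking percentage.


Formula: Stocking % = stocked plots / total plots * 100
Stocking = 133 / 153 * 100
Stocking = 0.8693 * 100 = 86.9%

86.9


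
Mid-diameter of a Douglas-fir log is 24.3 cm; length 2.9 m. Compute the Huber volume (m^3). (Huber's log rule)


Huber: V = Am * L,  Am = pi*(Dm/200)^2
Am = pi*(24.3/200)^2 = 0.046377 m^2
V = 0.046377*2.9 = 0.1345 m^3

0.1345


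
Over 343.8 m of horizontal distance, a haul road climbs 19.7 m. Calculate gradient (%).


Formula: Gradient = rise / run * 100
Gradient = 19.7 / 343.8 * 100 = 5.7%

5.7


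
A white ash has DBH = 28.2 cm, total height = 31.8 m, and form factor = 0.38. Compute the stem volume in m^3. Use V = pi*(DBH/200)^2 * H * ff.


Formula: V = pi * (DBH/200)^2 * H * ff
Radius = DBH/200 = 28.2/200 = 0.141 m
Radius^2 = 0.141^2 = 0.019881 m^2
V = pi * 0.019881 * 31.8 * 0.38
V = 0.755 m^3

0.755


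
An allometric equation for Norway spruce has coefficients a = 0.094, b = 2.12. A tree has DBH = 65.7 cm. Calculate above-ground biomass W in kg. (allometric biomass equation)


Formula: W = a * DBH^b  (allometric power law)
DBH^b = 65.7^2.12 = 7132.4475
W = 0.094 * 7132.4475 = 670.5 kg

670.5


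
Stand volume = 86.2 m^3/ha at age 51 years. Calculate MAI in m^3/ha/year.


Formula: MAI = Total Volume / Stand Age
MAI = 86.2 m^3/ha / 51 years
MAI = 1.69 m^3/ha/year

1.69


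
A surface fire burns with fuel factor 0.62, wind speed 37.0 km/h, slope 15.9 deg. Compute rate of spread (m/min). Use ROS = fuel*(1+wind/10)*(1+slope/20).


Formula: ROS = fuel * (1 + wind/10) * (1 + slope/20)
Wind factor = 1 + 37.0/10 = 4.7
Slope factor = 1 + 15.9/20 = 1.795
ROS = 0.62 * 4.7 * 1.795 = 5.23 m/min

5.23


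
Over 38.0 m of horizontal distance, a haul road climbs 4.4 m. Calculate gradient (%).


Formula: Gradient = rise / run * 100
Gradient = 4.4 / 38.0 * 100 = 11.6%

11.6


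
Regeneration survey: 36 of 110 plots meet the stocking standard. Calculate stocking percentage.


Formula: Stocking % = stocked plots / total plots * 100
Stocking = 36 / 110 * 100
Stocking = 0.3273 * 100 = 32.7%

32.7


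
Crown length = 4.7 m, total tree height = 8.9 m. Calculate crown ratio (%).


Formula: Crown Ratio = (Crown Length / Total Height) * 100
CR = (4.7 m / 8.9 m) * 100
CR = 0.5281 * 100 = 52.8%

52.8


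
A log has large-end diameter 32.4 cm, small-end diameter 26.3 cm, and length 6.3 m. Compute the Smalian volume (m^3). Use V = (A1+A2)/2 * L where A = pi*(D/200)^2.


Smalian: V = (A1 + A2)/2 * L,  A = pi*(D/200)^2
A1 = pi*(32.4/200)^2 = 0.082448 m^2
A2 = pi*(26.3/200)^2 = 0.054325 m^2
V = (0.082448+0.054325)/2*6.3 = 0.4308 m^3

0.4308


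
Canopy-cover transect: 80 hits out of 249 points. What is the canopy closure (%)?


Formula: Canopy closure = covered points / total points * 100
Closure = 80 / 249 * 100
Closure = 0.3213 * 100 = 32.1%

32.1


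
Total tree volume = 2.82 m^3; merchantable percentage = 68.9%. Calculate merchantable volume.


Formula: MV = V_total * (merchantable_pct / 100)
Merchantable fraction = 68.9% / 100 = 0.689
MV = 2.82 m^3 * 0.689 = 1.943 m^3

1.943


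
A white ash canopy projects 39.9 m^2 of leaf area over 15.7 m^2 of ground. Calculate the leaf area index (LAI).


Formula: LAI = total leaf area / ground area  (dimensionless)
LAI = 39.9 m^2 / 15.7 m^2
LAI = 2.54

2.54


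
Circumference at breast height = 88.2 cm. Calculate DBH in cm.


Formula: DBH = C / pi
DBH = 88.2 / pi
pi = 3.14159...
DBH = 28.1 cm

28.1


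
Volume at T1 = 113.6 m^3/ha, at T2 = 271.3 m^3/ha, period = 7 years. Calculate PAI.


Formula: PAI = (V_T2 - V_T1) / (T2 - T1)
Volume increment = 271.3 - 113.6 = 157.7 m^3/ha
PAI = 157.7 / 7 = 22.53 m^3/ha/year

22.53


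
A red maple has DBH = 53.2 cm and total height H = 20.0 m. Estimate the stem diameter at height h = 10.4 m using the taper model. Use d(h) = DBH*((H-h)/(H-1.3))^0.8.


Taper: d(h) = DBH * ((H - h) / (H - 1.3))^0.8
Numerator = H - h = 20.0 - 10.4 = 9.6 m
Denominator = H - 1.3 = 20.0 - 1.3 = 18.7 m
Ratio = 9.6 / 18.7 = 0.51337
d = 53.2 * 0.51337^0.8 = 31.2 cm

31.2


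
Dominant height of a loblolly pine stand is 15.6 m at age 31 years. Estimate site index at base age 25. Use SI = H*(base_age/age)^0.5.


Formula: SI = H_dom * (base_age / age)^0.5
Age ratio = 25 / 31 = 0.80645
sqrt(age_ratio) = 0.89803
SI = 15.6 * 0.89803 = 14.0 m

14.0


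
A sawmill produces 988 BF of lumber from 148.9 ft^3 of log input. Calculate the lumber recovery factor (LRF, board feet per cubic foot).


Formula: LRF = Lumber Output (BF) / Log Input (ft^3)
LRF = 988 BF / 148.9 ft^3
LRF = 6.64 BF/ft^3

6.64


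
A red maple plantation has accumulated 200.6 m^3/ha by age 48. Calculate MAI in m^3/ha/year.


Formula: MAI = Total Volume / Stand Age
MAI = 200.6 m^3/ha / 48 years
MAI = 4.18 m^3/ha/year

4.18


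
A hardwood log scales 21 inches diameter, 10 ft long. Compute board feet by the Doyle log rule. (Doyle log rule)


Doyle: BF = (D - 4)^2 * L / 16
Adjusted diameter = 21 - 4 = 17 in
(D-4)^2 = 17^2 = 289
BF = 289 * 10 / 16 = 181 BF

181


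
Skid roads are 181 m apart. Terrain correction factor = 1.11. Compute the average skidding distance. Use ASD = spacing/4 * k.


Formula: ASD = (spacing / 4) * correction
Uncorrected distance = spacing / 4 = 181 / 4 = 45.25 m
ASD = 45.25 * 1.11 = 50 m

50


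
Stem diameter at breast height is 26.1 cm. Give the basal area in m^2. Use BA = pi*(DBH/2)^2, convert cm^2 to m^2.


Formula: BA = pi * (DBH/2)^2 / 10000  (cm^2 to m^2)
Radius = DBH/2 = 26.1/2 = 13.05 cm
BA = pi * 13.05^2 / 10000
   = 535.0211 cm^2 / 10000
   = 0.0535 m^2

0.0535


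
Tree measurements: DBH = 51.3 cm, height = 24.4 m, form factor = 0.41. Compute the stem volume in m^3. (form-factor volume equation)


Formula: V = pi * (DBH/200)^2 * H * ff
Radius = DBH/200 = 51.3/200 = 0.2565 m
Radius^2 = 0.2565^2 = 0.06579225 m^2
V = pi * 0.06579225 * 24.4 * 0.41
V = 2.068 m^3

2.068


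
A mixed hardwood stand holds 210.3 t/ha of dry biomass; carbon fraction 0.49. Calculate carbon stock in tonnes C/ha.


Formula: Carbon Stock = Biomass * Carbon Fraction
C = 210.3 t/ha * 0.49
C = 103.0 t C/ha

103.0


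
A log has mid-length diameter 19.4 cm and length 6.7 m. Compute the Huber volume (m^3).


Huber: V = Am * L,  Am = pi*(Dm/200)^2
Am = pi*(19.4/200)^2 = 0.029559 m^2
V = 0.029559*6.7 = 0.198 m^3

0.198


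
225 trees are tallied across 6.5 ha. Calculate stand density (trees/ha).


Formula: Stand Density = N_trees / Area_ha
Density = 225 trees / 6.5 ha
Density = 35 trees/ha

35


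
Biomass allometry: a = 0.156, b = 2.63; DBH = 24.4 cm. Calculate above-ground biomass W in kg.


Formula: W = a * DBH^b  (allometric power law)
DBH^b = 24.4^2.63 = 4454.8721
W = 0.156 * 4454.8721 = 695.0 kg

695.0


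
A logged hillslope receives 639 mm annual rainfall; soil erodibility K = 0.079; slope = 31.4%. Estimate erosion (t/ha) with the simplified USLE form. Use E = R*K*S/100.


Formula: E = R * K * S / 100  (simplified USLE)
R * K = 639 * 0.079 = 50.481
E = 50.481 * 31.4 / 100 = 15.85 t/ha

15.85


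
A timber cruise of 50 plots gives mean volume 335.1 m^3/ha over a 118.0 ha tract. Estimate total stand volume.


Formula: Total Volume = Mean Volume per ha * Total Area
Total Volume = 335.1 m^3/ha * 118.0 ha
Total Volume = 39542 m^3

39542


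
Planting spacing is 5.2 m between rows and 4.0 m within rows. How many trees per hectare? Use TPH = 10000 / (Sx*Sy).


Formula: TPH = 10000 m^2/ha / (spacing_x * spacing_y)
Area per tree = 5.2 m * 4.0 m = 20.8 m^2
TPH = 10000 / 20.8 = 481 trees/ha

481


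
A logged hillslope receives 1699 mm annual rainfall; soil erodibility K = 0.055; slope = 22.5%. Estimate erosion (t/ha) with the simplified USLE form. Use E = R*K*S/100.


Formula: E = R * K * S / 100  (simplified USLE)
R * K = 1699 * 0.055 = 93.445
E = 93.445 * 22.5 / 100 = 21.03 t/ha

21.03


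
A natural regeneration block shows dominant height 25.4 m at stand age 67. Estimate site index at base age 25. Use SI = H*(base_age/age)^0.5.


Formula: SI = H_dom * (base_age / age)^0.5
Age ratio = 25 / 67 = 0.37313
sqrt(age_ratio) = 0.61085
SI = 25.4 * 0.61085 = 15.5 m

15.5


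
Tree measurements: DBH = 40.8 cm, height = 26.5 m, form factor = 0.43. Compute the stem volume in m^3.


Formula: V = pi * (DBH/200)^2 * H * ff
Radius = DBH/200 = 40.8/200 = 0.204 m
Radius^2 = 0.204^2 = 0.041616 m^2
V = pi * 0.041616 * 26.5 * 0.43
V = 1.49 m^3

1.49


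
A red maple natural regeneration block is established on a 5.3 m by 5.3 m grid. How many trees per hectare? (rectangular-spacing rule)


Formula: TPH = 10000 m^2/ha / (spacing_x * spacing_y)
Area per tree = 5.3 m * 5.3 m = 28.09 m^2
TPH = 10000 / 28.09 = 356 trees/ha

356


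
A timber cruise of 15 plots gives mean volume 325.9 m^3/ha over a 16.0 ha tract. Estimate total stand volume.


Formula: Total Volume = Mean Volume per ha * Total Area
Total Volume = 325.9 m^3/ha * 16.0 ha
Total Volume = 5214 m^3

5214


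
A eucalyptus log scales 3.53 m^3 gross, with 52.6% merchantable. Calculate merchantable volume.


Formula: MV = V_total * (merchantable_pct / 100)
Merchantable fraction = 52.6% / 100 = 0.526
MV = 3.53 m^3 * 0.526 = 1.857 m^3

1.857


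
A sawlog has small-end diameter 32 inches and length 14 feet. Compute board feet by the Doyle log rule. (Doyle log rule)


Doyle: BF = (D - 4)^2 * L / 16
Adjusted diameter = 32 - 4 = 28 in
(D-4)^2 = 28^2 = 784
BF = 784 * 14 / 16 = 686 BF

686


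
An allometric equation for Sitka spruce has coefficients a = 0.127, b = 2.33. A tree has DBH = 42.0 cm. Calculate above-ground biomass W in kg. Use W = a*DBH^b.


Formula: W = a * DBH^b  (allometric power law)
DBH^b = 42.0^2.33 = 6055.7906
W = 0.127 * 6055.7906 = 769.1 kg

769.1


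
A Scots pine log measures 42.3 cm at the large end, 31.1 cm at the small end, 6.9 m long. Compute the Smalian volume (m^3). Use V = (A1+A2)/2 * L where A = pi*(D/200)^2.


Smalian: V = (A1 + A2)/2 * L,  A = pi*(D/200)^2
A1 = pi*(42.3/200)^2 = 0.140531 m^2
A2 = pi*(31.1/200)^2 = 0.075964 m^2
V = (0.140531+0.075964)/2*6.9 = 0.7469 m^3

0.7469


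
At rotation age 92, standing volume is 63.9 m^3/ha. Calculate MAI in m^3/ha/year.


Formula: MAI = Total Volume / Stand Age
MAI = 63.9 m^3/ha / 92 years
MAI = 0.69 m^3/ha/year

0.69


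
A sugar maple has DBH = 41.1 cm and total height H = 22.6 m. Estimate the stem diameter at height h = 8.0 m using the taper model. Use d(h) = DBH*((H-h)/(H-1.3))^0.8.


Taper: d(h) = DBH * ((H - h) / (H - 1.3))^0.8
Numerator = H - h = 22.6 - 8.0 = 14.6 m
Denominator = H - 1.3 = 22.6 - 1.3 = 21.3 m
Ratio = 14.6 / 21.3 = 0.68545
d = 41.1 * 0.68545^0.8 = 30.4 cm

30.4


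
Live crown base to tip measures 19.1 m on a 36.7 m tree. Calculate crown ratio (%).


Formula: Crown Ratio = (Crown Length / Total Height) * 100
CR = (19.1 m / 36.7 m) * 100
CR = 0.5204 * 100 = 52.0%

52.0


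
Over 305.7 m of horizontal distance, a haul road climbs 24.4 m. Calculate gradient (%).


Formula: Gradient = rise / run * 100
Gradient = 24.4 / 305.7 * 100 = 8.0%

8.0


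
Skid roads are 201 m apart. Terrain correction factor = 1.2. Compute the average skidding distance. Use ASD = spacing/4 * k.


Formula: ASD = (spacing / 4) * correction
Uncorrected distance = spacing / 4 = 201 / 4 = 50.25 m
ASD = 50.25 * 1.2 = 60 m

60


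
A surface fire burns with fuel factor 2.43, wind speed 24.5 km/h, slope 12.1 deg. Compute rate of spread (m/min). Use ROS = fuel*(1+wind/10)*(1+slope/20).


Formula: ROS = fuel * (1 + wind/10) * (1 + slope/20)
Wind factor = 1 + 24.5/10 = 3.45
Slope factor = 1 + 12.1/20 = 1.605
ROS = 2.43 * 3.45 * 1.605 = 13.46 m/min

13.46


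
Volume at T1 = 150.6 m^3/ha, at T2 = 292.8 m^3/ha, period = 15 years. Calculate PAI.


Formula: PAI = (V_T2 - V_T1) / (T2 - T1)
Volume increment = 292.8 - 150.6 = 142.2 m^3/ha
PAI = 142.2 / 15 = 9.48 m^3/ha/year

9.48


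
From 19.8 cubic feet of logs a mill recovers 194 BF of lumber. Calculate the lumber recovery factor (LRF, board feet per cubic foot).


Formula: LRF = Lumber Output (BF) / Log Input (ft^3)
LRF = 194 BF / 19.8 ft^3
LRF = 9.8 BF/ft^3

9.8


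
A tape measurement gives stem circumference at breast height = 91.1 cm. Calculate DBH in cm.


Formula: DBH = C / pi
DBH = 91.1 / pi
pi = 3.14159...
DBH = 29.0 cm

29.0


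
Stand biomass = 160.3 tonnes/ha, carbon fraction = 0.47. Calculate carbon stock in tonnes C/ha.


Formula: Carbon Stock = Biomass * Carbon Fraction
C = 160.3 t/ha * 0.47
C = 75.3 t C/ha

75.3


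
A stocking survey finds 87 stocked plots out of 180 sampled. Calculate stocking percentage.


Formula: Stocking % = stocked plots / total plots * 100
Stocking = 87 / 180 * 100
Stocking = 0.4833 * 100 = 48.3%

48.3


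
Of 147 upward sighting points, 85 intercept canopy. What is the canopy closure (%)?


Formula: Canopy closure = covered points / total points * 100
Closure = 85 / 147 * 100
Closure = 0.5782 * 100 = 57.8%

57.8


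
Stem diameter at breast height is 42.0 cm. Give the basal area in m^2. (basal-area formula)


Formula: BA = pi * (DBH/2)^2 / 10000  (cm^2 to m^2)
Radius = DBH/2 = 42.0/2 = 21.0 cm
BA = pi * 21.0^2 / 10000
   = 1385.4424 cm^2 / 10000
   = 0.1385 m^2

0.1385


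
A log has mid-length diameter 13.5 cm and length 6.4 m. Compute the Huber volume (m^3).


Huber: V = Am * L,  Am = pi*(Dm/200)^2
Am = pi*(13.5/200)^2 = 0.014314 m^2
V = 0.014314*6.4 = 0.0916 m^3

0.0916


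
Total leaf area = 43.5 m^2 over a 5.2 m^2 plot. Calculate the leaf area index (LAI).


Formula: LAI = total leaf area / ground area  (dimensionless)
LAI = 43.5 m^2 / 5.2 m^2
LAI = 8.37

8.37


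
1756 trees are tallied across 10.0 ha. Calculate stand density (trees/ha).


Formula: Stand Density = N_trees / Area_ha
Density = 1756 trees / 10.0 ha
Density = 176 trees/ha

176


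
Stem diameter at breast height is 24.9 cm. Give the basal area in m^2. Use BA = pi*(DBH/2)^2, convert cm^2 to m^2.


Formula: BA = pi * (DBH/2)^2 / 10000  (cm^2 to m^2)
Radius = DBH/2 = 24.9/2 = 12.45 cm
BA = pi * 12.45^2 / 10000
   = 486.9547 cm^2 / 10000
   = 0.0487 m^2

0.0487


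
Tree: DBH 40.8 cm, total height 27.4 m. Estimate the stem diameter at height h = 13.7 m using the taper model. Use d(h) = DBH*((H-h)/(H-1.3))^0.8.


Taper: d(h) = DBH * ((H - h) / (H - 1.3))^0.8
Numerator = H - h = 27.4 - 13.7 = 13.7 m
Denominator = H - 1.3 = 27.4 - 1.3 = 26.1 m
Ratio = 13.7 / 26.1 = 0.5249
d = 40.8 * 0.5249^0.8 = 24.4 cm

24.4


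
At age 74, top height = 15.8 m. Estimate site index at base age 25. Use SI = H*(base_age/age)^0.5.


Formula: SI = H_dom * (base_age / age)^0.5
Age ratio = 25 / 74 = 0.33784
sqrt(age_ratio) = 0.58124
SI = 15.8 * 0.58124 = 9.2 m

9.2


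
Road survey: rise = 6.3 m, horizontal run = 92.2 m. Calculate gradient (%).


Formula: Gradient = rise / run * 100
Gradient = 6.3 / 92.2 * 100 = 6.8%

6.8


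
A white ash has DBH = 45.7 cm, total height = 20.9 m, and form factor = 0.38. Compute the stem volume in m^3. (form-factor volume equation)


Formula: V = pi * (DBH/200)^2 * H * ff
Radius = DBH/200 = 45.7/200 = 0.2285 m
Radius^2 = 0.2285^2 = 0.05221225 m^2
V = pi * 0.05221225 * 20.9 * 0.38
V = 1.303 m^3

1.303


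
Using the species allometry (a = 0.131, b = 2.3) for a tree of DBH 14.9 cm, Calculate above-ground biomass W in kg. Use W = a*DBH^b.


Formula: W = a * DBH^b  (allometric power law)
DBH^b = 14.9^2.3 = 499.2619
W = 0.131 * 499.2619 = 65.4 kg

65.4


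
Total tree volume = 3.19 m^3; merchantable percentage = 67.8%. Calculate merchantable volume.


Formula: MV = V_total * (merchantable_pct / 100)
Merchantable fraction = 67.8% / 100 = 0.678
MV = 3.19 m^3 * 0.678 = 2.163 m^3

2.163


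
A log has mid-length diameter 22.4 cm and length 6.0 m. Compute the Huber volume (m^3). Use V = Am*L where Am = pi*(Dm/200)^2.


Huber: V = Am * L,  Am = pi*(Dm/200)^2
Am = pi*(22.4/200)^2 = 0.039408 m^2
V = 0.039408*6.0 = 0.2364 m^3

0.2364


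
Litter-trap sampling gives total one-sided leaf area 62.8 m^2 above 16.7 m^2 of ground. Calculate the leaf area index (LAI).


Formula: LAI = total leaf area / ground area  (dimensionless)
LAI = 62.8 m^2 / 16.7 m^2
LAI = 3.76

3.76


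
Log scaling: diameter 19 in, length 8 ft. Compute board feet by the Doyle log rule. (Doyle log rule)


Doyle: BF = (D - 4)^2 * L / 16
Adjusted diameter = 19 - 4 = 15 in
(D-4)^2 = 15^2 = 225
BF = 225 * 8 / 16 = 113 BF

113


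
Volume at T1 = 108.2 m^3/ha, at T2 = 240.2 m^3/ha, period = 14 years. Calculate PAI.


Formula: PAI = (V_T2 - V_T1) / (T2 - T1)
Volume increment = 240.2 - 108.2 = 132.0 m^3/ha
PAI = 132.0 / 14 = 9.43 m^3/ha/year

9.43


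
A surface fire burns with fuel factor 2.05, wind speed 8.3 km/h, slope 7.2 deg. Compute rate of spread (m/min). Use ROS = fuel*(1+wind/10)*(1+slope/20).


Formula: ROS = fuel * (1 + wind/10) * (1 + slope/20)
Wind factor = 1 + 8.3/10 = 1.83
Slope factor = 1 + 7.2/20 = 1.36
ROS = 2.05 * 1.83 * 1.36 = 5.1 m/min

5.1


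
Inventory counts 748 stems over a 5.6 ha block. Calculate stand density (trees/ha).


Formula: Stand Density = N_trees / Area_ha
Density = 748 trees / 5.6 ha
Density = 134 trees/ha

134


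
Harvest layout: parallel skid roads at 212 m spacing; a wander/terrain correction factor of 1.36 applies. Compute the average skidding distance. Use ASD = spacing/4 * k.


Formula: ASD = (spacing / 4) * correction
Uncorrected distance = spacing / 4 = 212 / 4 = 53 m
ASD = 53 * 1.36 = 72 m

72


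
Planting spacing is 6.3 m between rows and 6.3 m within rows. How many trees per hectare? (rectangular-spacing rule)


Formula: TPH = 10000 m^2/ha / (spacing_x * spacing_y)
Area per tree = 6.3 m * 6.3 m = 39.69 m^2
TPH = 10000 / 39.69 = 252 trees/ha

252


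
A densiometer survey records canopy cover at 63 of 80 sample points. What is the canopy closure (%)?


Formula: Canopy closure = covered points / total points * 100
Closure = 63 / 80 * 100
Closure = 0.7875 * 100 = 78.8%

78.8


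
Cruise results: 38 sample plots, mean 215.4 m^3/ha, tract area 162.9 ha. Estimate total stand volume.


Formula: Total Volume = Mean Volume per ha * Total Area
Total Volume = 215.4 m^3/ha * 162.9 ha
Total Volume = 35089 m^3

35089


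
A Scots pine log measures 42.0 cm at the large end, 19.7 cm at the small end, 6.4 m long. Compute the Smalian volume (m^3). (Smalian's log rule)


Smalian: V = (A1 + A2)/2 * L,  A = pi*(D/200)^2
A1 = pi*(42.0/200)^2 = 0.138544 m^2
A2 = pi*(19.7/200)^2 = 0.030481 m^2
V = (0.138544+0.030481)/2*6.4 = 0.5409 m^3

0.5409


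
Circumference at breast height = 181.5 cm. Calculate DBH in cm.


Formula: DBH = C / pi
DBH = 181.5 / pi
pi = 3.14159...
DBH = 57.8 cm

57.8


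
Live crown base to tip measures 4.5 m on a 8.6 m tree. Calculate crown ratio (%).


Formula: Crown Ratio = (Crown Length / Total Height) * 100
CR = (4.5 m / 8.6 m) * 100
CR = 0.5233 * 100 = 52.3%

52.3


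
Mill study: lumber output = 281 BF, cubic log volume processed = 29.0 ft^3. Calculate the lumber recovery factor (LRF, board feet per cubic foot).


Formula: LRF = Lumber Output (BF) / Log Input (ft^3)
LRF = 281 BF / 29.0 ft^3
LRF = 9.69 BF/ft^3

9.69


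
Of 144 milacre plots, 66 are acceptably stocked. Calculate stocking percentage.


Formula: Stocking % = stocked plots / total plots * 100
Stocking = 66 / 144 * 100
Stocking = 0.4583 * 100 = 45.8%

45.8


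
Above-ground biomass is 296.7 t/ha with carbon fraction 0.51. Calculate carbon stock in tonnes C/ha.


Formula: Carbon Stock = Biomass * Carbon Fraction
C = 296.7 t/ha * 0.51
C = 151.3 t C/ha

151.3


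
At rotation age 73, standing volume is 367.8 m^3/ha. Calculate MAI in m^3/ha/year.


Formula: MAI = Total Volume / Stand Age
MAI = 367.8 m^3/ha / 73 years
MAI = 5.04 m^3/ha/year

5.04


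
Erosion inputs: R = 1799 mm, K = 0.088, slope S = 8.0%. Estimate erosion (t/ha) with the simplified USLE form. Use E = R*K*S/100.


Formula: E = R * K * S / 100  (simplified USLE)
R * K = 1799 * 0.088 = 158.312
E = 158.312 * 8.0 / 100 = 12.66 t/ha

12.66


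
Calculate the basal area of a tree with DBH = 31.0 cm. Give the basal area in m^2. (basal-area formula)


Formula: BA = pi * (DBH/2)^2 / 10000  (cm^2 to m^2)
Radius = DBH/2 = 31.0/2 = 15.5 cm
BA = pi * 15.5^2 / 10000
   = 754.7676 cm^2 / 10000
   = 0.0755 m^2

0.0755


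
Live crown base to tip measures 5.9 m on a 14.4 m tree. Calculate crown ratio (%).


Formula: Crown Ratio = (Crown Length / Total Height) * 100
CR = (5.9 m / 14.4 m) * 100
CR = 0.4097 * 100 = 41.0%

41.0


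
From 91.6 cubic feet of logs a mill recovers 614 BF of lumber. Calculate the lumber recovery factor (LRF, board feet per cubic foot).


Formula: LRF = Lumber Output (BF) / Log Input (ft^3)
LRF = 614 BF / 91.6 ft^3
LRF = 6.7 BF/ft^3

6.7


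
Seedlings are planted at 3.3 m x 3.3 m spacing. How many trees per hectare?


Formula: TPH = 10000 m^2/ha / (spacing_x * spacing_y)
Area per tree = 3.3 m * 3.3 m = 10.89 m^2
TPH = 10000 / 10.89 = 918 trees/ha

918


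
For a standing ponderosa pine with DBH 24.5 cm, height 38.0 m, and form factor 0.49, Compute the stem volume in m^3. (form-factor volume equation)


Formula: V = pi * (DBH/200)^2 * H * ff
Radius = DBH/200 = 24.5/200 = 0.1225 m
Radius^2 = 0.1225^2 = 0.01500625 m^2
V = pi * 0.01500625 * 38.0 * 0.49
V = 0.878 m^3

0.878


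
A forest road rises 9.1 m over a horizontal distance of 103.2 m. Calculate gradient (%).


Formula: Gradient = rise / run * 100
Gradient = 9.1 / 103.2 * 100 = 8.8%

8.8


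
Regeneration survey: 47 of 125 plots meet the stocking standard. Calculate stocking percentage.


Formula: Stocking % = stocked plots / total plots * 100
Stocking = 47 / 125 * 100
Stocking = 0.376 * 100 = 37.6%

37.6


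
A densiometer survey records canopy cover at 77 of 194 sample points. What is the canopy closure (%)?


Formula: Canopy closure = covered points / total points * 100
Closure = 77 / 194 * 100
Closure = 0.3969 * 100 = 39.7%

39.7


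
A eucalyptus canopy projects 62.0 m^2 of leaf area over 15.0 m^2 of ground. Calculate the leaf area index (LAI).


Formula: LAI = total leaf area / ground area  (dimensionless)
LAI = 62.0 m^2 / 15.0 m^2
LAI = 4.13

4.13


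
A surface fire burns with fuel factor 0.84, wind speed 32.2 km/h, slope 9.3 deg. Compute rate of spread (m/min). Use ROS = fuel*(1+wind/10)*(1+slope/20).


Formula: ROS = fuel * (1 + wind/10) * (1 + slope/20)
Wind factor = 1 + 32.2/10 = 4.22
Slope factor = 1 + 9.3/20 = 1.465
ROS = 0.84 * 4.22 * 1.465 = 5.19 m/min

5.19


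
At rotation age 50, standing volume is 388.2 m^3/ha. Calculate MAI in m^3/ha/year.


Formula: MAI = Total Volume / Stand Age
MAI = 388.2 m^3/ha / 50 years
MAI = 7.76 m^3/ha/year

7.76


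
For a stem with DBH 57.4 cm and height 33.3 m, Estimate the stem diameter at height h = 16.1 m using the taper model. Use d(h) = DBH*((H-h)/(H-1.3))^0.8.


Taper: d(h) = DBH * ((H - h) / (H - 1.3))^0.8
Numerator = H - h = 33.3 - 16.1 = 17.2 m
Denominator = H - 1.3 = 33.3 - 1.3 = 32.0 m
Ratio = 17.2 / 32.0 = 0.5375
d = 57.4 * 0.5375^0.8 = 34.9 cm

34.9


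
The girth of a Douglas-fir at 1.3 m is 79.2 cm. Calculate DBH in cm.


Formula: DBH = C / pi
DBH = 79.2 / pi
pi = 3.14159...
DBH = 25.2 cm

25.2


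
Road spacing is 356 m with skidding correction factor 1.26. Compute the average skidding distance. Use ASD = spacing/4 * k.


Formula: ASD = (spacing / 4) * correction
Uncorrected distance = spacing / 4 = 356 / 4 = 89 m
ASD = 89 * 1.26 = 112 m

112


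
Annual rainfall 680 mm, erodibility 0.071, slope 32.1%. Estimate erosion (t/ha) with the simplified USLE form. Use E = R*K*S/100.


Formula: E = R * K * S / 100  (simplified USLE)
R * K = 680 * 0.071 = 48.28
E = 48.28 * 32.1 / 100 = 15.5 t/ha

15.5


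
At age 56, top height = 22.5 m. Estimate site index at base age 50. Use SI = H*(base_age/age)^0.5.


Formula: SI = H_dom * (base_age / age)^0.5
Age ratio = 50 / 56 = 0.89286
sqrt(age_ratio) = 0.94491
SI = 22.5 * 0.94491 = 21.3 m

21.3


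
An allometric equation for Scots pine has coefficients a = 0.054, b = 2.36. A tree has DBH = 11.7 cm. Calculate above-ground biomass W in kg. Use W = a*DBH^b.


Formula: W = a * DBH^b  (allometric power law)
DBH^b = 11.7^2.36 = 331.8323
W = 0.054 * 331.8323 = 17.9 kg

17.9


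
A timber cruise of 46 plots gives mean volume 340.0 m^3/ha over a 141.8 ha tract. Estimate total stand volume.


Formula: Total Volume = Mean Volume per ha * Total Area
Total Volume = 340.0 m^3/ha * 141.8 ha
Total Volume = 48212 m^3

48212


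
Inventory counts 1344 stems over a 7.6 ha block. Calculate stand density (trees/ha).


Formula: Stand Density = N_trees / Area_ha
Density = 1344 trees / 7.6 ha
Density = 177 trees/ha

177


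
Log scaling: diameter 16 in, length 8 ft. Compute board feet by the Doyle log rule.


Doyle: BF = (D - 4)^2 * L / 16
Adjusted diameter = 16 - 4 = 12 in
(D-4)^2 = 12^2 = 144
BF = 144 * 8 / 16 = 72 BF

72


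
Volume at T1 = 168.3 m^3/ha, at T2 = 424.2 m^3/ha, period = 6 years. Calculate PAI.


Formula: PAI = (V_T2 - V_T1) / (T2 - T1)
Volume increment = 424.2 - 168.3 = 255.9 m^3/ha
PAI = 255.9 / 6 = 42.65 m^3/ha/year

42.65


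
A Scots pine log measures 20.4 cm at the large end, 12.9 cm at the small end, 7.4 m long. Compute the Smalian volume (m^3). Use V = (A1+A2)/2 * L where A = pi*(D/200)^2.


Smalian: V = (A1 + A2)/2 * L,  A = pi*(D/200)^2
A1 = pi*(20.4/200)^2 = 0.032685 m^2
A2 = pi*(12.9/200)^2 = 0.01307 m^2
V = (0.032685+0.01307)/2*7.4 = 0.1693 m^3

0.1693


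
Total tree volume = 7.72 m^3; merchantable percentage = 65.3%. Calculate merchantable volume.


Formula: MV = V_total * (merchantable_pct / 100)
Merchantable fraction = 65.3% / 100 = 0.653
MV = 7.72 m^3 * 0.653 = 5.041 m^3

5.041


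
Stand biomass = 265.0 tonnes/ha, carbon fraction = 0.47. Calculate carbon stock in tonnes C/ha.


Formula: Carbon Stock = Biomass * Carbon Fraction
C = 265.0 t/ha * 0.47
C = 124.6 t C/ha

124.6


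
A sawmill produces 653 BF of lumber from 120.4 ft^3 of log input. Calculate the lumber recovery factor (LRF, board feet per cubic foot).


Formula: LRF = Lumber Output (BF) / Log Input (ft^3)
LRF = 653 BF / 120.4 ft^3
LRF = 5.42 BF/ft^3

5.42


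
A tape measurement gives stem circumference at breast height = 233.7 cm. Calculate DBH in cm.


Formula: DBH = C / pi
DBH = 233.7 / pi
pi = 3.14159...
DBH = 74.4 cm

74.4


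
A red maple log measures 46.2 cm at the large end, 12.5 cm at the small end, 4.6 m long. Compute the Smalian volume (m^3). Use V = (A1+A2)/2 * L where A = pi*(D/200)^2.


Smalian: V = (A1 + A2)/2 * L,  A = pi*(D/200)^2
A1 = pi*(46.2/200)^2 = 0.167639 m^2
A2 = pi*(12.5/200)^2 = 0.012272 m^2
V = (0.167639+0.012272)/2*4.6 = 0.4138 m^3

0.4138


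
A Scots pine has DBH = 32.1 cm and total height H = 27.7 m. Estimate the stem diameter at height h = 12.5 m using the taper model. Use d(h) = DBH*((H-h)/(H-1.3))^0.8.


Taper: d(h) = DBH * ((H - h) / (H - 1.3))^0.8
Numerator = H - h = 27.7 - 12.5 = 15.2 m
Denominator = H - 1.3 = 27.7 - 1.3 = 26.4 m
Ratio = 15.2 / 26.4 = 0.57576
d = 32.1 * 0.57576^0.8 = 20.6 cm

20.6


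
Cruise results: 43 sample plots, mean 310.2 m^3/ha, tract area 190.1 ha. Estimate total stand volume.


Formula: Total Volume = Mean Volume per ha * Total Area
Total Volume = 310.2 m^3/ha * 190.1 ha
Total Volume = 58969 m^3

58969


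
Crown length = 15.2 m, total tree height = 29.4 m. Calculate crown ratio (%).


Formula: Crown Ratio = (Crown Length / Total Height) * 100
CR = (15.2 m / 29.4 m) * 100
CR = 0.517 * 100 = 51.7%

51.7


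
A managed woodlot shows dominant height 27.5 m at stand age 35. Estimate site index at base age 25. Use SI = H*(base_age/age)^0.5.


Formula: SI = H_dom * (base_age / age)^0.5
Age ratio = 25 / 35 = 0.71429
sqrt(age_ratio) = 0.84515
SI = 27.5 * 0.84515 = 23.2 m

23.2


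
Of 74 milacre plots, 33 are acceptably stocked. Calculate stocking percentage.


Formula: Stocking % = stocked plots / total plots * 100
Stocking = 33 / 74 * 100
Stocking = 0.4459 * 100 = 44.6%

44.6


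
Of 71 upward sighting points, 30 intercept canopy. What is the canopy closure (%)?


Formula: Canopy closure = covered points / total points * 100
Closure = 30 / 71 * 100
Closure = 0.4225 * 100 = 42.3%

42.3


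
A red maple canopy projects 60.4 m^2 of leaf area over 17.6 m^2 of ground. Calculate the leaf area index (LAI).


Formula: LAI = total leaf area / ground area  (dimensionless)
LAI = 60.4 m^2 / 17.6 m^2
LAI = 3.43

3.43


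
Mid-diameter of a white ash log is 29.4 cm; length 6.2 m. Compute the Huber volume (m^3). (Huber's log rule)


Huber: V = Am * L,  Am = pi*(Dm/200)^2
Am = pi*(29.4/200)^2 = 0.067887 m^2
V = 0.067887*6.2 = 0.4209 m^3

0.4209


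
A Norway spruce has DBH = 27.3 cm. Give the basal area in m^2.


Formula: BA = pi * (DBH/2)^2 / 10000  (cm^2 to m^2)
Radius = DBH/2 = 27.3/2 = 13.65 cm
BA = pi * 13.65^2 / 10000
   = 585.3494 cm^2 / 10000
   = 0.0585 m^2

0.0585


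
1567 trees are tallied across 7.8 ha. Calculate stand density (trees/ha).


Formula: Stand Density = N_trees / Area_ha
Density = 1567 trees / 7.8 ha
Density = 201 trees/ha

201


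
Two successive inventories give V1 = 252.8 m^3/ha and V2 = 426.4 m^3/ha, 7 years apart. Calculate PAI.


Formula: PAI = (V_T2 - V_T1) / (T2 - T1)
Volume increment = 426.4 - 252.8 = 173.6 m^3/ha
PAI = 173.6 / 7 = 24.8 m^3/ha/year

24.8


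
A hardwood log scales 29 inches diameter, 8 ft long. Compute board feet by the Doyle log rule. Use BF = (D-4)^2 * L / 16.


Doyle: BF = (D - 4)^2 * L / 16
Adjusted diameter = 29 - 4 = 25 in
(D-4)^2 = 25^2 = 625
BF = 625 * 8 / 16 = 313 BF

313


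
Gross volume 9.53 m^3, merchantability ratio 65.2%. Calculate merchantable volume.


Formula: MV = V_total * (merchantable_pct / 100)
Merchantable fraction = 65.2% / 100 = 0.652
MV = 9.53 m^3 * 0.652 = 6.214 m^3

6.214


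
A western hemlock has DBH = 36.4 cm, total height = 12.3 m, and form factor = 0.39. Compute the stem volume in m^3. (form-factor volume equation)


Formula: V = pi * (DBH/200)^2 * H * ff
Radius = DBH/200 = 36.4/200 = 0.182 m
Radius^2 = 0.182^2 = 0.033124 m^2
V = pi * 0.033124 * 12.3 * 0.39
V = 0.499 m^3

0.499


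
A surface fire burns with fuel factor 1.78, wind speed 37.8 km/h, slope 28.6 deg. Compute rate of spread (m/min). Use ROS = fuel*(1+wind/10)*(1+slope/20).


Formula: ROS = fuel * (1 + wind/10) * (1 + slope/20)
Wind factor = 1 + 37.8/10 = 4.78
Slope factor = 1 + 28.6/20 = 2.43
ROS = 1.78 * 4.78 * 2.43 = 20.68 m/min

20.68


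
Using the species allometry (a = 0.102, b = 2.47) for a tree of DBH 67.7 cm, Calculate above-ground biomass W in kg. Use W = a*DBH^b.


Formula: W = a * DBH^b  (allometric power law)
DBH^b = 67.7^2.47 = 33231.8112
W = 0.102 * 33231.8112 = 3389.6 kg

3389.6


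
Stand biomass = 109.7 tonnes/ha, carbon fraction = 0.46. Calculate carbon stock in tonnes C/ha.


Formula: Carbon Stock = Biomass * Carbon Fraction
C = 109.7 t/ha * 0.46
C = 50.5 t C/ha

50.5


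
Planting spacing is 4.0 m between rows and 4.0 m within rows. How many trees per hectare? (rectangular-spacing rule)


Formula: TPH = 10000 m^2/ha / (spacing_x * spacing_y)
Area per tree = 4.0 m * 4.0 m = 16.0 m^2
TPH = 10000 / 16.0 = 625 trees/ha

625


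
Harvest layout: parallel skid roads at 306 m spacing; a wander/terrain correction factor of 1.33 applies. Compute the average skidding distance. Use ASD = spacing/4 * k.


Formula: ASD = (spacing / 4) * correction
Uncorrected distance = spacing / 4 = 306 / 4 = 76.5 m
ASD = 76.5 * 1.33 = 102 m

102


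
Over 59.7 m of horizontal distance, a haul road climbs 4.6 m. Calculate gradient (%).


Formula: Gradient = rise / run * 100
Gradient = 4.6 / 59.7 * 100 = 7.7%

7.7


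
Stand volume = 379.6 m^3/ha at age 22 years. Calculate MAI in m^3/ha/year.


Formula: MAI = Total Volume / Stand Age
MAI = 379.6 m^3/ha / 22 years
MAI = 17.25 m^3/ha/year

17.25


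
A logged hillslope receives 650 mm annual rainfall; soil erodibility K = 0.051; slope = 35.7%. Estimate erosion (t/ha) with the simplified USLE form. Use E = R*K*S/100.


Formula: E = R * K * S / 100  (simplified USLE)
R * K = 650 * 0.051 = 33.15
E = 33.15 * 35.7 / 100 = 11.83 t/ha

11.83


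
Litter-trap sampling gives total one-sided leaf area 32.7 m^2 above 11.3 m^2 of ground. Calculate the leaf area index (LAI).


Formula: LAI = total leaf area / ground area  (dimensionless)
LAI = 32.7 m^2 / 11.3 m^2
LAI = 2.89

2.89


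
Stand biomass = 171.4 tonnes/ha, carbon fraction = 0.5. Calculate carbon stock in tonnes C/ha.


Formula: Carbon Stock = Biomass * Carbon Fraction
C = 171.4 t/ha * 0.5
C = 85.7 t C/ha

85.7


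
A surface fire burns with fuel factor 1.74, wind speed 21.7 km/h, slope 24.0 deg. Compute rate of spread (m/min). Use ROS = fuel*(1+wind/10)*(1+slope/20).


Formula: ROS = fuel * (1 + wind/10) * (1 + slope/20)
Wind factor = 1 + 21.7/10 = 3.17
Slope factor = 1 + 24.0/20 = 2.2
ROS = 1.74 * 3.17 * 2.2 = 12.13 m/min

12.13


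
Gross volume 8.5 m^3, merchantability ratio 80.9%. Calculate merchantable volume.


Formula: MV = V_total * (merchantable_pct / 100)
Merchantable fraction = 80.9% / 100 = 0.809
MV = 8.5 m^3 * 0.809 = 6.877 m^3

6.877


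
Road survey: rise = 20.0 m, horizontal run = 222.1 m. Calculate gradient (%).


Formula: Gradient = rise / run * 100
Gradient = 20.0 / 222.1 * 100 = 9.0%

9.0


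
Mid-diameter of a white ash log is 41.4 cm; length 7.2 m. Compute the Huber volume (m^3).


Huber: V = Am * L,  Am = pi*(Dm/200)^2
Am = pi*(41.4/200)^2 = 0.134614 m^2
V = 0.134614*7.2 = 0.9692 m^3

0.9692


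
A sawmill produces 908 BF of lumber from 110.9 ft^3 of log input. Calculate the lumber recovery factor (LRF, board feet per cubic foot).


Formula: LRF = Lumber Output (BF) / Log Input (ft^3)
LRF = 908 BF / 110.9 ft^3
LRF = 8.19 BF/ft^3

8.19


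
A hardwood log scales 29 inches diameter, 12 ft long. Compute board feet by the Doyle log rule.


Doyle: BF = (D - 4)^2 * L / 16
Adjusted diameter = 29 - 4 = 25 in
(D-4)^2 = 25^2 = 625
BF = 625 * 12 / 16 = 469 BF

469


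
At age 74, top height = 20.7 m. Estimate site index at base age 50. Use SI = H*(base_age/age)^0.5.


Formula: SI = H_dom * (base_age / age)^0.5
Age ratio = 50 / 74 = 0.67568
sqrt(age_ratio) = 0.82199
SI = 20.7 * 0.82199 = 17.0 m

17.0


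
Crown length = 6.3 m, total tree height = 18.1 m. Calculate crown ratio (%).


Formula: Crown Ratio = (Crown Length / Total Height) * 100
CR = (6.3 m / 18.1 m) * 100
CR = 0.3481 * 100 = 34.8%

34.8


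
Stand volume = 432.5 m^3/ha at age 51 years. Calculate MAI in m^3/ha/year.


Formula: MAI = Total Volume / Stand Age
MAI = 432.5 m^3/ha / 51 years
MAI = 8.48 m^3/ha/year

8.48


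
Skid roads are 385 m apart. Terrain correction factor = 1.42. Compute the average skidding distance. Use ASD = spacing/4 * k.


Formula: ASD = (spacing / 4) * correction
Uncorrected distance = spacing / 4 = 385 / 4 = 96.25 m
ASD = 96.25 * 1.42 = 137 m

137


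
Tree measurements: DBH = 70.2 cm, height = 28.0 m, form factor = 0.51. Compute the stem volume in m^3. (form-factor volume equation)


Formula: V = pi * (DBH/200)^2 * H * ff
Radius = DBH/200 = 70.2/200 = 0.351 m
Radius^2 = 0.351^2 = 0.123201 m^2
V = pi * 0.123201 * 28.0 * 0.51
V = 5.527 m^3

5.527


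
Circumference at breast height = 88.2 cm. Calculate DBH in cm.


Formula: DBH = C / pi
DBH = 88.2 / pi
pi = 3.14159...
DBH = 28.1 cm

28.1


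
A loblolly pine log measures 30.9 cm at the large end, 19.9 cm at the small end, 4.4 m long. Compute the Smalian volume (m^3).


Smalian: V = (A1 + A2)/2 * L,  A = pi*(D/200)^2
A1 = pi*(30.9/200)^2 = 0.074991 m^2
A2 = pi*(19.9/200)^2 = 0.031103 m^2
V = (0.074991+0.031103)/2*4.4 = 0.2334 m^3

0.2334


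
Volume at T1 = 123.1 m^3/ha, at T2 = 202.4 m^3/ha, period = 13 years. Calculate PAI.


Formula: PAI = (V_T2 - V_T1) / (T2 - T1)
Volume increment = 202.4 - 123.1 = 79.3 m^3/ha
PAI = 79.3 / 13 = 6.1 m^3/ha/year

6.1


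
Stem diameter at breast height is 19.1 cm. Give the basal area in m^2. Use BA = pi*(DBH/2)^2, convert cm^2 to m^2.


Formula: BA = pi * (DBH/2)^2 / 10000  (cm^2 to m^2)
Radius = DBH/2 = 19.1/2 = 9.55 cm
BA = pi * 9.55^2 / 10000
   = 286.5211 cm^2 / 10000
   = 0.0287 m^2

0.0287


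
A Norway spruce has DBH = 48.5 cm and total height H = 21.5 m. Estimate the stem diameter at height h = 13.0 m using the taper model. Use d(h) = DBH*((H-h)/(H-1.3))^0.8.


Taper: d(h) = DBH * ((H - h) / (H - 1.3))^0.8
Numerator = H - h = 21.5 - 13.0 = 8.5 m
Denominator = H - 1.3 = 21.5 - 1.3 = 20.2 m
Ratio = 8.5 / 20.2 = 0.42079
d = 48.5 * 0.42079^0.8 = 24.3 cm

24.3


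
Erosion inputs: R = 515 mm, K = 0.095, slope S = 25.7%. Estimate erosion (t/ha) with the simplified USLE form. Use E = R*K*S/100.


Formula: E = R * K * S / 100  (simplified USLE)
R * K = 515 * 0.095 = 48.925
E = 48.925 * 25.7 / 100 = 12.57 t/ha

12.57


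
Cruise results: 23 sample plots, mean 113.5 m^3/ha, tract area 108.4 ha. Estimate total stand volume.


Formula: Total Volume = Mean Volume per ha * Total Area
Total Volume = 113.5 m^3/ha * 108.4 ha
Total Volume = 12303 m^3

12303


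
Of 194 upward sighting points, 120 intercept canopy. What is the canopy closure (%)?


Formula: Canopy closure = covered points / total points * 100
Closure = 120 / 194 * 100
Closure = 0.6186 * 100 = 61.9%

61.9


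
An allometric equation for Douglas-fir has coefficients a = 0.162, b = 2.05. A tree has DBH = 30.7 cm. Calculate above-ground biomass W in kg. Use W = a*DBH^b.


Formula: W = a * DBH^b  (allometric power law)
DBH^b = 30.7^2.05 = 1118.494
W = 0.162 * 1118.494 = 181.2 kg

181.2


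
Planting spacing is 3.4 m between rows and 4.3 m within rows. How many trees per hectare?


Formula: TPH = 10000 m^2/ha / (spacing_x * spacing_y)
Area per tree = 3.4 m * 4.3 m = 14.62 m^2
TPH = 10000 / 14.62 = 684 trees/ha

684


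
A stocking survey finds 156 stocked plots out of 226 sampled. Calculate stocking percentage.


Formula: Stocking % = stocked plots / total plots * 100
Stocking = 156 / 226 * 100
Stocking = 0.6903 * 100 = 69.0%

69.0


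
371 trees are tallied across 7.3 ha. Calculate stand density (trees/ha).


Formula: Stand Density = N_trees / Area_ha
Density = 371 trees / 7.3 ha
Density = 51 trees/ha

51


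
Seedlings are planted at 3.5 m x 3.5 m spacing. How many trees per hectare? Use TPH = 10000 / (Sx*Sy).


Formula: TPH = 10000 m^2/ha / (spacing_x * spacing_y)
Area per tree = 3.5 m * 3.5 m = 12.25 m^2
TPH = 10000 / 12.25 = 816 trees/ha

816
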